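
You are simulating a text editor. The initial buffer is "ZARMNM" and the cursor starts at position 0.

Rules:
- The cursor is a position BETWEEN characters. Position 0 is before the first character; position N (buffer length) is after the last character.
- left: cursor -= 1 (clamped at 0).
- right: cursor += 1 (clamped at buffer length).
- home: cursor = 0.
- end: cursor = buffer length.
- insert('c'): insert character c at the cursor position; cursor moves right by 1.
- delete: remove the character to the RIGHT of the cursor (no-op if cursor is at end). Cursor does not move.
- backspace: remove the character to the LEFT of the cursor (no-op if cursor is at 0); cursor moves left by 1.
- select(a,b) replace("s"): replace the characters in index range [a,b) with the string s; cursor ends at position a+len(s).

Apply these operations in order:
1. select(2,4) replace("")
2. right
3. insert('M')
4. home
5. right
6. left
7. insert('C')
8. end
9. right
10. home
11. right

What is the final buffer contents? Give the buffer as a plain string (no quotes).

Answer: CZANMM

Derivation:
After op 1 (select(2,4) replace("")): buf='ZANM' cursor=2
After op 2 (right): buf='ZANM' cursor=3
After op 3 (insert('M')): buf='ZANMM' cursor=4
After op 4 (home): buf='ZANMM' cursor=0
After op 5 (right): buf='ZANMM' cursor=1
After op 6 (left): buf='ZANMM' cursor=0
After op 7 (insert('C')): buf='CZANMM' cursor=1
After op 8 (end): buf='CZANMM' cursor=6
After op 9 (right): buf='CZANMM' cursor=6
After op 10 (home): buf='CZANMM' cursor=0
After op 11 (right): buf='CZANMM' cursor=1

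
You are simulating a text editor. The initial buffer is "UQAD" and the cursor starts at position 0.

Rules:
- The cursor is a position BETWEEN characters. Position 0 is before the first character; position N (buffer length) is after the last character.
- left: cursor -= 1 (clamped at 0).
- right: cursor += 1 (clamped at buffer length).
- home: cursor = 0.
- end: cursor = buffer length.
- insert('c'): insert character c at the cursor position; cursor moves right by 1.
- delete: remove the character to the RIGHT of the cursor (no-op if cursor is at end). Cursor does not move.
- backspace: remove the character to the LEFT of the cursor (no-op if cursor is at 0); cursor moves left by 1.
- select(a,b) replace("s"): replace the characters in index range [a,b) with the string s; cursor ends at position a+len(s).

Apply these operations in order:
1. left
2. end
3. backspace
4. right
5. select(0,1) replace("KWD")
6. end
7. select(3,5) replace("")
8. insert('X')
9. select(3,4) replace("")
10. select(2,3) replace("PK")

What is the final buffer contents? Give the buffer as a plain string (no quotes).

After op 1 (left): buf='UQAD' cursor=0
After op 2 (end): buf='UQAD' cursor=4
After op 3 (backspace): buf='UQA' cursor=3
After op 4 (right): buf='UQA' cursor=3
After op 5 (select(0,1) replace("KWD")): buf='KWDQA' cursor=3
After op 6 (end): buf='KWDQA' cursor=5
After op 7 (select(3,5) replace("")): buf='KWD' cursor=3
After op 8 (insert('X')): buf='KWDX' cursor=4
After op 9 (select(3,4) replace("")): buf='KWD' cursor=3
After op 10 (select(2,3) replace("PK")): buf='KWPK' cursor=4

Answer: KWPK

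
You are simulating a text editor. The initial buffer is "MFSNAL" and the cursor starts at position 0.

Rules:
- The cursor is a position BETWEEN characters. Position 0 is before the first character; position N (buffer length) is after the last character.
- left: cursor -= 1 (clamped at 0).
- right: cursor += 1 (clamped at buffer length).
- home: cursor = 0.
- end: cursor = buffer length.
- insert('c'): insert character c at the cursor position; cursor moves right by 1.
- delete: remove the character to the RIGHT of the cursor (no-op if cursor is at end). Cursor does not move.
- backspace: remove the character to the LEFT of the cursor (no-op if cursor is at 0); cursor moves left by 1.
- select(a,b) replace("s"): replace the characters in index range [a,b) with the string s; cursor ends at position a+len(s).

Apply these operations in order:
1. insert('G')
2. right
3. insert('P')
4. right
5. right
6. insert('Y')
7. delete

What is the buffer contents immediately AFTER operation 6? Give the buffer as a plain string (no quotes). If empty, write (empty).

Answer: GMPFSYNAL

Derivation:
After op 1 (insert('G')): buf='GMFSNAL' cursor=1
After op 2 (right): buf='GMFSNAL' cursor=2
After op 3 (insert('P')): buf='GMPFSNAL' cursor=3
After op 4 (right): buf='GMPFSNAL' cursor=4
After op 5 (right): buf='GMPFSNAL' cursor=5
After op 6 (insert('Y')): buf='GMPFSYNAL' cursor=6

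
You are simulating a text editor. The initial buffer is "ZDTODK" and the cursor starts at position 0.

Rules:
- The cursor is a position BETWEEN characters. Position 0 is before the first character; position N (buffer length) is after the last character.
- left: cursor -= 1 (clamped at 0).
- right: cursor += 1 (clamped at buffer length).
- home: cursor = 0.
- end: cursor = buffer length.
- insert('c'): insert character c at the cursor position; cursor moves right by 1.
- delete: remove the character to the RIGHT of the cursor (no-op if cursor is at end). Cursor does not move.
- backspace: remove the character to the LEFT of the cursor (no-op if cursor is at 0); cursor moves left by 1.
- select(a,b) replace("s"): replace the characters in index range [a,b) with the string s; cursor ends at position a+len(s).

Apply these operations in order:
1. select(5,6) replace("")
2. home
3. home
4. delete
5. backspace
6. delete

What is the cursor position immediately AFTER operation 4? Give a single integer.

After op 1 (select(5,6) replace("")): buf='ZDTOD' cursor=5
After op 2 (home): buf='ZDTOD' cursor=0
After op 3 (home): buf='ZDTOD' cursor=0
After op 4 (delete): buf='DTOD' cursor=0

Answer: 0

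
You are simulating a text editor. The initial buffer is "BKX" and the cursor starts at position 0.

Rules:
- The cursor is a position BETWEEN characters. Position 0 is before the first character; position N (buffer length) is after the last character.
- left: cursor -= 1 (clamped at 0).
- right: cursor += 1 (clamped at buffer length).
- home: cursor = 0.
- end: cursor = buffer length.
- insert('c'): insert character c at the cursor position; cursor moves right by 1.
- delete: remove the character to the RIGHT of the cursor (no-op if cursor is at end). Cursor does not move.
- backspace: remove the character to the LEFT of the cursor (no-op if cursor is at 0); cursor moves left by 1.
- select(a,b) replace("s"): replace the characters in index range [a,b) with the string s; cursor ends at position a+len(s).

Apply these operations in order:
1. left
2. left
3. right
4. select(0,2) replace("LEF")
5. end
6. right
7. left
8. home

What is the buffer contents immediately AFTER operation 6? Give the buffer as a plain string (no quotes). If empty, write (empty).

Answer: LEFX

Derivation:
After op 1 (left): buf='BKX' cursor=0
After op 2 (left): buf='BKX' cursor=0
After op 3 (right): buf='BKX' cursor=1
After op 4 (select(0,2) replace("LEF")): buf='LEFX' cursor=3
After op 5 (end): buf='LEFX' cursor=4
After op 6 (right): buf='LEFX' cursor=4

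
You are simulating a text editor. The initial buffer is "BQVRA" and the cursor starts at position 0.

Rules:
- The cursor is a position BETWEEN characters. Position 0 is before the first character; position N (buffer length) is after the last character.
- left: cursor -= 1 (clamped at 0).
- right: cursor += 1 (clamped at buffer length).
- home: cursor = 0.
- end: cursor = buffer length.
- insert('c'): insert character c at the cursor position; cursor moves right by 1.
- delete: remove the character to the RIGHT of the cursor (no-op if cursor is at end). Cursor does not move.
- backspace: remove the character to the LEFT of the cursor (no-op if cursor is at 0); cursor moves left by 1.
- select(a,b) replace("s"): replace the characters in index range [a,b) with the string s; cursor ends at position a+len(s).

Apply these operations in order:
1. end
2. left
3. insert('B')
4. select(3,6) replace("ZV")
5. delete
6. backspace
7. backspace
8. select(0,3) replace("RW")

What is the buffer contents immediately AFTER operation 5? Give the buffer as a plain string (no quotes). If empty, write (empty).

Answer: BQVZV

Derivation:
After op 1 (end): buf='BQVRA' cursor=5
After op 2 (left): buf='BQVRA' cursor=4
After op 3 (insert('B')): buf='BQVRBA' cursor=5
After op 4 (select(3,6) replace("ZV")): buf='BQVZV' cursor=5
After op 5 (delete): buf='BQVZV' cursor=5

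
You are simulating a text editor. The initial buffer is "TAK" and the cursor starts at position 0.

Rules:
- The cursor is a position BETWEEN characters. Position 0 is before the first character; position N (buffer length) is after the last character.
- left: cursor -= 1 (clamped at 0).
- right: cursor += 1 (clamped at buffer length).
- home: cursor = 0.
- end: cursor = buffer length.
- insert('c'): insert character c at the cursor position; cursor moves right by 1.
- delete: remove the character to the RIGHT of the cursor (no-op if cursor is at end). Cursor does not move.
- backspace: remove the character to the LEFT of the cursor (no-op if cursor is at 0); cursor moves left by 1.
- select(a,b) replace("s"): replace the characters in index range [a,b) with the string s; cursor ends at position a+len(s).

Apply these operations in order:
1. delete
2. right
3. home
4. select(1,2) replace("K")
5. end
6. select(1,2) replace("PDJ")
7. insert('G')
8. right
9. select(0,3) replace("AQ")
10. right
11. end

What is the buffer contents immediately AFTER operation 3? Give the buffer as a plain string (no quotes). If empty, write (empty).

After op 1 (delete): buf='AK' cursor=0
After op 2 (right): buf='AK' cursor=1
After op 3 (home): buf='AK' cursor=0

Answer: AK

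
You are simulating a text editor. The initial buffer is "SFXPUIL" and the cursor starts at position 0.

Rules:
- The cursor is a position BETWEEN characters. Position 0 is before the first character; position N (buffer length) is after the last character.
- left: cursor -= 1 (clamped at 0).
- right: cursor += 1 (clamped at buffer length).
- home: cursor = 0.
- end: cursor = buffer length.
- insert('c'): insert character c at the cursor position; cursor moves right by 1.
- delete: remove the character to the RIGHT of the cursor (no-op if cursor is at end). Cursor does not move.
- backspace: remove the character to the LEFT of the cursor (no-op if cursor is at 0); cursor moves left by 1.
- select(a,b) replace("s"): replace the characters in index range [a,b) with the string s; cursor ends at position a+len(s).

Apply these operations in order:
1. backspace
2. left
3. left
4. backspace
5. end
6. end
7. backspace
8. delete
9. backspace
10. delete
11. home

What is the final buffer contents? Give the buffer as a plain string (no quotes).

Answer: SFXPU

Derivation:
After op 1 (backspace): buf='SFXPUIL' cursor=0
After op 2 (left): buf='SFXPUIL' cursor=0
After op 3 (left): buf='SFXPUIL' cursor=0
After op 4 (backspace): buf='SFXPUIL' cursor=0
After op 5 (end): buf='SFXPUIL' cursor=7
After op 6 (end): buf='SFXPUIL' cursor=7
After op 7 (backspace): buf='SFXPUI' cursor=6
After op 8 (delete): buf='SFXPUI' cursor=6
After op 9 (backspace): buf='SFXPU' cursor=5
After op 10 (delete): buf='SFXPU' cursor=5
After op 11 (home): buf='SFXPU' cursor=0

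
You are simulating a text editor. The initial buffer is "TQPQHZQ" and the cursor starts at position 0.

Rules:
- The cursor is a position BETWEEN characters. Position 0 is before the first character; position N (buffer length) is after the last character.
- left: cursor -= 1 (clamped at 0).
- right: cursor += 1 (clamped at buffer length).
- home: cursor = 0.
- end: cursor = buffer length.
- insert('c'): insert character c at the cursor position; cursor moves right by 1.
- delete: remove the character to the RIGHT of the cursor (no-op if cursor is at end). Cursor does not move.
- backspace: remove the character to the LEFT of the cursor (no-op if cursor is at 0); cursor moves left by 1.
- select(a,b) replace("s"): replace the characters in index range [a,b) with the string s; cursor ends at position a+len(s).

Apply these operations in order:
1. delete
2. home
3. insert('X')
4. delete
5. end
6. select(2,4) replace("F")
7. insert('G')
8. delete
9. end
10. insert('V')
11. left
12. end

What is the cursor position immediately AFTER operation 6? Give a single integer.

Answer: 3

Derivation:
After op 1 (delete): buf='QPQHZQ' cursor=0
After op 2 (home): buf='QPQHZQ' cursor=0
After op 3 (insert('X')): buf='XQPQHZQ' cursor=1
After op 4 (delete): buf='XPQHZQ' cursor=1
After op 5 (end): buf='XPQHZQ' cursor=6
After op 6 (select(2,4) replace("F")): buf='XPFZQ' cursor=3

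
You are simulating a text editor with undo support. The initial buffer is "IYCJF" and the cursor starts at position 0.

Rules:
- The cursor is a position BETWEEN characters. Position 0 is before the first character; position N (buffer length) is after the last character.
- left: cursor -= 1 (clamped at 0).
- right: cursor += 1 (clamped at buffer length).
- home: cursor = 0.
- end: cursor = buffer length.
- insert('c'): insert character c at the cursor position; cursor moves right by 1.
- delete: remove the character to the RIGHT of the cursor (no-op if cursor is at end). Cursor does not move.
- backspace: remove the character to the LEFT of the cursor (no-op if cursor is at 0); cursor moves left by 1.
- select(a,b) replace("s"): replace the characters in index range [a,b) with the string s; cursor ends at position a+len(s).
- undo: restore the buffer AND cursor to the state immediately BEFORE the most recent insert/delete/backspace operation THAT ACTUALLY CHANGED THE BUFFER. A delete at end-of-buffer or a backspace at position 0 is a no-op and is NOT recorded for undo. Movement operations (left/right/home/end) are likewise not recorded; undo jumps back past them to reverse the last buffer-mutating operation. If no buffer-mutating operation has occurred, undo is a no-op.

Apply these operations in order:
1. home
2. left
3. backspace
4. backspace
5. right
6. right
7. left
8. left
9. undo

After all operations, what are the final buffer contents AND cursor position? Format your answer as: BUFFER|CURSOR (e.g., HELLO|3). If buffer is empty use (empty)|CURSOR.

After op 1 (home): buf='IYCJF' cursor=0
After op 2 (left): buf='IYCJF' cursor=0
After op 3 (backspace): buf='IYCJF' cursor=0
After op 4 (backspace): buf='IYCJF' cursor=0
After op 5 (right): buf='IYCJF' cursor=1
After op 6 (right): buf='IYCJF' cursor=2
After op 7 (left): buf='IYCJF' cursor=1
After op 8 (left): buf='IYCJF' cursor=0
After op 9 (undo): buf='IYCJF' cursor=0

Answer: IYCJF|0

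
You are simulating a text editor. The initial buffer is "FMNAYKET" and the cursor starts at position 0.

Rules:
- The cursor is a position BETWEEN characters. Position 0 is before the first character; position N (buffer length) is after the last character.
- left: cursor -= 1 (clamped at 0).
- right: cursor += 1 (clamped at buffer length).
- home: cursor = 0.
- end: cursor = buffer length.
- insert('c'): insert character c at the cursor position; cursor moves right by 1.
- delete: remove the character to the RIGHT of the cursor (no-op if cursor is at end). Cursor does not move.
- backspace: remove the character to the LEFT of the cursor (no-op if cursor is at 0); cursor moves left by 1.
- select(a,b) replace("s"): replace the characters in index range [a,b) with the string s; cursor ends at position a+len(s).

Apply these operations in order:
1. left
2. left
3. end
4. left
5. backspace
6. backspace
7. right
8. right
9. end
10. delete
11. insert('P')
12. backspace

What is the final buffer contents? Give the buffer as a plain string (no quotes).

After op 1 (left): buf='FMNAYKET' cursor=0
After op 2 (left): buf='FMNAYKET' cursor=0
After op 3 (end): buf='FMNAYKET' cursor=8
After op 4 (left): buf='FMNAYKET' cursor=7
After op 5 (backspace): buf='FMNAYKT' cursor=6
After op 6 (backspace): buf='FMNAYT' cursor=5
After op 7 (right): buf='FMNAYT' cursor=6
After op 8 (right): buf='FMNAYT' cursor=6
After op 9 (end): buf='FMNAYT' cursor=6
After op 10 (delete): buf='FMNAYT' cursor=6
After op 11 (insert('P')): buf='FMNAYTP' cursor=7
After op 12 (backspace): buf='FMNAYT' cursor=6

Answer: FMNAYT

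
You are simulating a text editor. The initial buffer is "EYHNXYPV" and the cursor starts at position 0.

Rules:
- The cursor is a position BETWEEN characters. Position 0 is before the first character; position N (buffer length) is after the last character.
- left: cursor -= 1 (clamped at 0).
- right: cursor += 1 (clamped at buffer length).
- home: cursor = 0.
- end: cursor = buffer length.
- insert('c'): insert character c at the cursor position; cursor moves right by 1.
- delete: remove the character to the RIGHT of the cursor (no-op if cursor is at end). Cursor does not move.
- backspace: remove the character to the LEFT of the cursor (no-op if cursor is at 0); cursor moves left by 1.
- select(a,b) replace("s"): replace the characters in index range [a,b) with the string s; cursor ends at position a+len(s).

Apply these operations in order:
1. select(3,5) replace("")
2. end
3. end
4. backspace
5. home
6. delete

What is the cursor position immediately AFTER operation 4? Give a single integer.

After op 1 (select(3,5) replace("")): buf='EYHYPV' cursor=3
After op 2 (end): buf='EYHYPV' cursor=6
After op 3 (end): buf='EYHYPV' cursor=6
After op 4 (backspace): buf='EYHYP' cursor=5

Answer: 5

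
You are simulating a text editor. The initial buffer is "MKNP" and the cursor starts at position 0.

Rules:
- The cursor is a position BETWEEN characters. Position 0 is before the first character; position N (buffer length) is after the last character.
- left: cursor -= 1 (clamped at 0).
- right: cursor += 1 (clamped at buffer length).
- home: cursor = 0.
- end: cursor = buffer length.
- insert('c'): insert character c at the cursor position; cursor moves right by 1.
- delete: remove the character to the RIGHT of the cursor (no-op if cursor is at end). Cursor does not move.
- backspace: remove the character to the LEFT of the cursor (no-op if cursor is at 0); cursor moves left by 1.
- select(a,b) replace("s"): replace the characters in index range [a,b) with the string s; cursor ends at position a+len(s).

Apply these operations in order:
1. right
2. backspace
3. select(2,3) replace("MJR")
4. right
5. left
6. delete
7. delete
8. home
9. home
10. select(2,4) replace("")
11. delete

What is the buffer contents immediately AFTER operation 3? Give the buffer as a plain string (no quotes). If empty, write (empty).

Answer: KNMJR

Derivation:
After op 1 (right): buf='MKNP' cursor=1
After op 2 (backspace): buf='KNP' cursor=0
After op 3 (select(2,3) replace("MJR")): buf='KNMJR' cursor=5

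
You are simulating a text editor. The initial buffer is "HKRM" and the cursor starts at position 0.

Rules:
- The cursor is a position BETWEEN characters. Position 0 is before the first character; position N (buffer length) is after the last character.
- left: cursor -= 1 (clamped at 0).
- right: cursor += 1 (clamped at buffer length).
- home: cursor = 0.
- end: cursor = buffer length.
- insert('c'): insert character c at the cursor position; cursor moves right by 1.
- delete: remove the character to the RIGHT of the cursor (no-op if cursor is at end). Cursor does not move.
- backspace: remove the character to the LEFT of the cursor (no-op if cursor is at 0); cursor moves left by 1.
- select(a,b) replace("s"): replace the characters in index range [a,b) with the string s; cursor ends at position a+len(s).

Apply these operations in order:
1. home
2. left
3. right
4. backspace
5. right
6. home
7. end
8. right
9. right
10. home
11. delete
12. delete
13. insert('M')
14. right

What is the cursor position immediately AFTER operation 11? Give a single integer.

After op 1 (home): buf='HKRM' cursor=0
After op 2 (left): buf='HKRM' cursor=0
After op 3 (right): buf='HKRM' cursor=1
After op 4 (backspace): buf='KRM' cursor=0
After op 5 (right): buf='KRM' cursor=1
After op 6 (home): buf='KRM' cursor=0
After op 7 (end): buf='KRM' cursor=3
After op 8 (right): buf='KRM' cursor=3
After op 9 (right): buf='KRM' cursor=3
After op 10 (home): buf='KRM' cursor=0
After op 11 (delete): buf='RM' cursor=0

Answer: 0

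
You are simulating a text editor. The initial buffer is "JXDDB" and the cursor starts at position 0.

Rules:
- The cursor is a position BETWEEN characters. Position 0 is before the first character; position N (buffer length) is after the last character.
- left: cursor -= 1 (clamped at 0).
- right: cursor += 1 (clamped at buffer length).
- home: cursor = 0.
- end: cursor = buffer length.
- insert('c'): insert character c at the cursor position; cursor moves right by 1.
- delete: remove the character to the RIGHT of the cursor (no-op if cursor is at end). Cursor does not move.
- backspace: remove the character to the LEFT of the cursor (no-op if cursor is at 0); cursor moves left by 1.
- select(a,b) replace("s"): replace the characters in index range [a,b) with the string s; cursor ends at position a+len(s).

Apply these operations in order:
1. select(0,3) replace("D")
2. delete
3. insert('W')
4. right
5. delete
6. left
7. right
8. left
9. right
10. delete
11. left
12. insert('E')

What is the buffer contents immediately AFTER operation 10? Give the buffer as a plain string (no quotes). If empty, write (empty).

After op 1 (select(0,3) replace("D")): buf='DDB' cursor=1
After op 2 (delete): buf='DB' cursor=1
After op 3 (insert('W')): buf='DWB' cursor=2
After op 4 (right): buf='DWB' cursor=3
After op 5 (delete): buf='DWB' cursor=3
After op 6 (left): buf='DWB' cursor=2
After op 7 (right): buf='DWB' cursor=3
After op 8 (left): buf='DWB' cursor=2
After op 9 (right): buf='DWB' cursor=3
After op 10 (delete): buf='DWB' cursor=3

Answer: DWB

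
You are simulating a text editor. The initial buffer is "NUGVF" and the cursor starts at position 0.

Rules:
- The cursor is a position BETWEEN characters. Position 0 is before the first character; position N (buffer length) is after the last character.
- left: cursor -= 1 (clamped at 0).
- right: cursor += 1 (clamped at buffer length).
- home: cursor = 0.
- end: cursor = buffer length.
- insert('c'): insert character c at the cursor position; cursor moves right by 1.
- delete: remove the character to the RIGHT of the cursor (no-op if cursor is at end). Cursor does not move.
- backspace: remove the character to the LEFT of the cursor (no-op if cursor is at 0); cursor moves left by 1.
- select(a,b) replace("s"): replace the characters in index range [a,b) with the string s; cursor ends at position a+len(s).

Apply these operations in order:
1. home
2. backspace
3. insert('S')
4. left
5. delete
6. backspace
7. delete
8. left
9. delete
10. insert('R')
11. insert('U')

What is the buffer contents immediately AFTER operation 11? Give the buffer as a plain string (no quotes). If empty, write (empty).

Answer: RUGVF

Derivation:
After op 1 (home): buf='NUGVF' cursor=0
After op 2 (backspace): buf='NUGVF' cursor=0
After op 3 (insert('S')): buf='SNUGVF' cursor=1
After op 4 (left): buf='SNUGVF' cursor=0
After op 5 (delete): buf='NUGVF' cursor=0
After op 6 (backspace): buf='NUGVF' cursor=0
After op 7 (delete): buf='UGVF' cursor=0
After op 8 (left): buf='UGVF' cursor=0
After op 9 (delete): buf='GVF' cursor=0
After op 10 (insert('R')): buf='RGVF' cursor=1
After op 11 (insert('U')): buf='RUGVF' cursor=2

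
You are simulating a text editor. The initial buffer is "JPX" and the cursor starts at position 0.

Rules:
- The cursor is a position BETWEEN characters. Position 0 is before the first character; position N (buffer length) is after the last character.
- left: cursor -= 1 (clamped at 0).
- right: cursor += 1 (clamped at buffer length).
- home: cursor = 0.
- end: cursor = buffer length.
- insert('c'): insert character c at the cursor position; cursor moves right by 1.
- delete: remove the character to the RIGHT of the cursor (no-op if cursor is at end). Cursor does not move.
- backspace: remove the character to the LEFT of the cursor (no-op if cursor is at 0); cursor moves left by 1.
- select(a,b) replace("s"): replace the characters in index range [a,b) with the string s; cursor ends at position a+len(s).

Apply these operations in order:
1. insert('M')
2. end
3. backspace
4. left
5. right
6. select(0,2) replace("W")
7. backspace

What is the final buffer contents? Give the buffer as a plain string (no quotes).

After op 1 (insert('M')): buf='MJPX' cursor=1
After op 2 (end): buf='MJPX' cursor=4
After op 3 (backspace): buf='MJP' cursor=3
After op 4 (left): buf='MJP' cursor=2
After op 5 (right): buf='MJP' cursor=3
After op 6 (select(0,2) replace("W")): buf='WP' cursor=1
After op 7 (backspace): buf='P' cursor=0

Answer: P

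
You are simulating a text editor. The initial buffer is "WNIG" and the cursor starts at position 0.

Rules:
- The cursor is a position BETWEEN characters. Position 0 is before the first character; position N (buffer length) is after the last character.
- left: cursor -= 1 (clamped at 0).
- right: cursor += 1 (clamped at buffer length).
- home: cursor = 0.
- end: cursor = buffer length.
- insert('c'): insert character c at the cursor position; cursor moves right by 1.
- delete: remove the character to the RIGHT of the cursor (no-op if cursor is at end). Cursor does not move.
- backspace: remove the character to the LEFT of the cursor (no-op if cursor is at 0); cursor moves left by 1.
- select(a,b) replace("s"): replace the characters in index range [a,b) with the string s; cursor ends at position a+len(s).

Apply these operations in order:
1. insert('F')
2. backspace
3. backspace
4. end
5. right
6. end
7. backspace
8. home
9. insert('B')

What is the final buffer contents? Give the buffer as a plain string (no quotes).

Answer: BWNI

Derivation:
After op 1 (insert('F')): buf='FWNIG' cursor=1
After op 2 (backspace): buf='WNIG' cursor=0
After op 3 (backspace): buf='WNIG' cursor=0
After op 4 (end): buf='WNIG' cursor=4
After op 5 (right): buf='WNIG' cursor=4
After op 6 (end): buf='WNIG' cursor=4
After op 7 (backspace): buf='WNI' cursor=3
After op 8 (home): buf='WNI' cursor=0
After op 9 (insert('B')): buf='BWNI' cursor=1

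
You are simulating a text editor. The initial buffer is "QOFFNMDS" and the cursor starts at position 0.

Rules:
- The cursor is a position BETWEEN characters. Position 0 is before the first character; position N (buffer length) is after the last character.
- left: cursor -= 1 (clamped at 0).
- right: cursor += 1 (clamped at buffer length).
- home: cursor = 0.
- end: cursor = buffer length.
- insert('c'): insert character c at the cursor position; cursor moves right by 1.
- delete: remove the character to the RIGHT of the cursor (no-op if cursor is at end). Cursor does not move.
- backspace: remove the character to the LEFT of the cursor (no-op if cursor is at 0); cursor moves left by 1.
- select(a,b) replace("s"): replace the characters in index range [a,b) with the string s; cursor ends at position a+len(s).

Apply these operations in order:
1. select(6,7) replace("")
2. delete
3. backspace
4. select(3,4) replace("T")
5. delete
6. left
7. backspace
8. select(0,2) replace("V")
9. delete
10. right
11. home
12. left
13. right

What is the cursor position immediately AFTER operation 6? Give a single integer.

After op 1 (select(6,7) replace("")): buf='QOFFNMS' cursor=6
After op 2 (delete): buf='QOFFNM' cursor=6
After op 3 (backspace): buf='QOFFN' cursor=5
After op 4 (select(3,4) replace("T")): buf='QOFTN' cursor=4
After op 5 (delete): buf='QOFT' cursor=4
After op 6 (left): buf='QOFT' cursor=3

Answer: 3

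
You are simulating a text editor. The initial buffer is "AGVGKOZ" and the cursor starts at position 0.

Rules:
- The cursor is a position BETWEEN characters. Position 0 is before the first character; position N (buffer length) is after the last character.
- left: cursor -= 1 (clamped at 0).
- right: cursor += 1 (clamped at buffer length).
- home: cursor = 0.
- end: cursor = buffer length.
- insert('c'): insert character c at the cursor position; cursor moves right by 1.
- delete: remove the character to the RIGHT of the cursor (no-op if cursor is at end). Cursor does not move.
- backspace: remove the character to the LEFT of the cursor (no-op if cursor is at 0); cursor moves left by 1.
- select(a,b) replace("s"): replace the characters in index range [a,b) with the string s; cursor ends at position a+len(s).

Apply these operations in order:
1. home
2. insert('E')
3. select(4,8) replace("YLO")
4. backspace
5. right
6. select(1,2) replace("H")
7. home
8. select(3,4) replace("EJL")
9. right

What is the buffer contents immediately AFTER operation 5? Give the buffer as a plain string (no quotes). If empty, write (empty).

Answer: EAGVYL

Derivation:
After op 1 (home): buf='AGVGKOZ' cursor=0
After op 2 (insert('E')): buf='EAGVGKOZ' cursor=1
After op 3 (select(4,8) replace("YLO")): buf='EAGVYLO' cursor=7
After op 4 (backspace): buf='EAGVYL' cursor=6
After op 5 (right): buf='EAGVYL' cursor=6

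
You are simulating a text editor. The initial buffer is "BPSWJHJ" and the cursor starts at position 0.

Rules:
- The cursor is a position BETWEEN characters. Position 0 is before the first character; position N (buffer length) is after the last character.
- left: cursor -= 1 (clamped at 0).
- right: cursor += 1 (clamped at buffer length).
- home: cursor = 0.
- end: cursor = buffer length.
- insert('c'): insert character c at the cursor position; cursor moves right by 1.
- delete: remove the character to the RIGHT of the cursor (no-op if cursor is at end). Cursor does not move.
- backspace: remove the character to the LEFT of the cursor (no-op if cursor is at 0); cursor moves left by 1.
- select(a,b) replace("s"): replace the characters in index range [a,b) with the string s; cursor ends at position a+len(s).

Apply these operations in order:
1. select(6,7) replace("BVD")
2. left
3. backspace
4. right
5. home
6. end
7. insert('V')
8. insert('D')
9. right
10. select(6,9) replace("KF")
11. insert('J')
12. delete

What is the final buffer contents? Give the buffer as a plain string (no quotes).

After op 1 (select(6,7) replace("BVD")): buf='BPSWJHBVD' cursor=9
After op 2 (left): buf='BPSWJHBVD' cursor=8
After op 3 (backspace): buf='BPSWJHBD' cursor=7
After op 4 (right): buf='BPSWJHBD' cursor=8
After op 5 (home): buf='BPSWJHBD' cursor=0
After op 6 (end): buf='BPSWJHBD' cursor=8
After op 7 (insert('V')): buf='BPSWJHBDV' cursor=9
After op 8 (insert('D')): buf='BPSWJHBDVD' cursor=10
After op 9 (right): buf='BPSWJHBDVD' cursor=10
After op 10 (select(6,9) replace("KF")): buf='BPSWJHKFD' cursor=8
After op 11 (insert('J')): buf='BPSWJHKFJD' cursor=9
After op 12 (delete): buf='BPSWJHKFJ' cursor=9

Answer: BPSWJHKFJ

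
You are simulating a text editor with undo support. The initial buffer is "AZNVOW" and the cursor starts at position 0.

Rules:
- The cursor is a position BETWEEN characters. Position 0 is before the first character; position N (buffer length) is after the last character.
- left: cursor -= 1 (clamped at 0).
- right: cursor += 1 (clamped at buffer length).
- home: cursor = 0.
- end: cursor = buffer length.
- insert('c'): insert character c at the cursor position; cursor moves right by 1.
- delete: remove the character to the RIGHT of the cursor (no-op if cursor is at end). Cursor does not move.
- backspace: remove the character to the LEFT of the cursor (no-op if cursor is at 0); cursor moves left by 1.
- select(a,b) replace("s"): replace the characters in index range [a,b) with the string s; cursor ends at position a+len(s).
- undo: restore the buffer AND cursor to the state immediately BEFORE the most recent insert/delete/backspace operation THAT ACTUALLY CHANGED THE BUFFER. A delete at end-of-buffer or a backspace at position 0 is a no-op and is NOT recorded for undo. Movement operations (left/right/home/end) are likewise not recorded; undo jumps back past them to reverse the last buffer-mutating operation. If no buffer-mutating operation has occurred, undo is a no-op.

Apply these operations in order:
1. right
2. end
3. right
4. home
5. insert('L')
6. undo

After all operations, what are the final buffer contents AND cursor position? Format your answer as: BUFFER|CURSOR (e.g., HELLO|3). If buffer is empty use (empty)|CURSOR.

After op 1 (right): buf='AZNVOW' cursor=1
After op 2 (end): buf='AZNVOW' cursor=6
After op 3 (right): buf='AZNVOW' cursor=6
After op 4 (home): buf='AZNVOW' cursor=0
After op 5 (insert('L')): buf='LAZNVOW' cursor=1
After op 6 (undo): buf='AZNVOW' cursor=0

Answer: AZNVOW|0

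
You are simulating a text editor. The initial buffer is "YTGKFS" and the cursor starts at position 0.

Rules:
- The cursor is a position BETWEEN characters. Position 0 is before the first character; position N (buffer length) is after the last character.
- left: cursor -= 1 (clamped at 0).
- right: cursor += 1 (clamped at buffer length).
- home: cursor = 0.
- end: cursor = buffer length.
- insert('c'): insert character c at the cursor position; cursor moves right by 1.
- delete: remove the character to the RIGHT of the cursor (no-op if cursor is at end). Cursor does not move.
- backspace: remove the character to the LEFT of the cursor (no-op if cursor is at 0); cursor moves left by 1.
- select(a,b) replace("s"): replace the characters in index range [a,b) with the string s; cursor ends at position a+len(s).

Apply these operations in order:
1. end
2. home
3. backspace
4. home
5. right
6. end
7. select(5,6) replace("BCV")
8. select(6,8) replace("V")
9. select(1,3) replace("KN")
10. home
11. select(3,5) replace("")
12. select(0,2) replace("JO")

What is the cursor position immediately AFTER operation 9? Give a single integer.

Answer: 3

Derivation:
After op 1 (end): buf='YTGKFS' cursor=6
After op 2 (home): buf='YTGKFS' cursor=0
After op 3 (backspace): buf='YTGKFS' cursor=0
After op 4 (home): buf='YTGKFS' cursor=0
After op 5 (right): buf='YTGKFS' cursor=1
After op 6 (end): buf='YTGKFS' cursor=6
After op 7 (select(5,6) replace("BCV")): buf='YTGKFBCV' cursor=8
After op 8 (select(6,8) replace("V")): buf='YTGKFBV' cursor=7
After op 9 (select(1,3) replace("KN")): buf='YKNKFBV' cursor=3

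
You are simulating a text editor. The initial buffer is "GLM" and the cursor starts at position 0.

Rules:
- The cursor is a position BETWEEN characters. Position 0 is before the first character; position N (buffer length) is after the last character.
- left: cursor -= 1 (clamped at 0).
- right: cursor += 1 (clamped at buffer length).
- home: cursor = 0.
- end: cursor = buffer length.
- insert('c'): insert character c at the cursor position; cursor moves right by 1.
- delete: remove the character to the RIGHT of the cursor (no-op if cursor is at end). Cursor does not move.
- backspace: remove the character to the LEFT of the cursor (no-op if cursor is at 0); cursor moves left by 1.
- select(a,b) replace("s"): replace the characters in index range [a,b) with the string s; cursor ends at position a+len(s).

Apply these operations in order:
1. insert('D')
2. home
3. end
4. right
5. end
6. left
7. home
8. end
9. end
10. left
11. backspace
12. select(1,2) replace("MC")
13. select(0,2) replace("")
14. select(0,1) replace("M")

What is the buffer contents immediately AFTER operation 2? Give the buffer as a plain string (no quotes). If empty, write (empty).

After op 1 (insert('D')): buf='DGLM' cursor=1
After op 2 (home): buf='DGLM' cursor=0

Answer: DGLM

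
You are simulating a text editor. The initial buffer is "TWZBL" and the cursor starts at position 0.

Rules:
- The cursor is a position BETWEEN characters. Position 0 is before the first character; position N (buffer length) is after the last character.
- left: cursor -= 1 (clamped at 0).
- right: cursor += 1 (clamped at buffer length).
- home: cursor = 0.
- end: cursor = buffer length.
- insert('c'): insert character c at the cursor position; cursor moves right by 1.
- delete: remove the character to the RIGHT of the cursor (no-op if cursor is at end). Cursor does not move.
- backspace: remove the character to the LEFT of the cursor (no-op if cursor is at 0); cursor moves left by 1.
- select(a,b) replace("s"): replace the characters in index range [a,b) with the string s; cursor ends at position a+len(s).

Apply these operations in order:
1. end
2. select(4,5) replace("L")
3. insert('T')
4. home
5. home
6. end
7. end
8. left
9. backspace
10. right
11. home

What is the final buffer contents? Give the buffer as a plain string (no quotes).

After op 1 (end): buf='TWZBL' cursor=5
After op 2 (select(4,5) replace("L")): buf='TWZBL' cursor=5
After op 3 (insert('T')): buf='TWZBLT' cursor=6
After op 4 (home): buf='TWZBLT' cursor=0
After op 5 (home): buf='TWZBLT' cursor=0
After op 6 (end): buf='TWZBLT' cursor=6
After op 7 (end): buf='TWZBLT' cursor=6
After op 8 (left): buf='TWZBLT' cursor=5
After op 9 (backspace): buf='TWZBT' cursor=4
After op 10 (right): buf='TWZBT' cursor=5
After op 11 (home): buf='TWZBT' cursor=0

Answer: TWZBT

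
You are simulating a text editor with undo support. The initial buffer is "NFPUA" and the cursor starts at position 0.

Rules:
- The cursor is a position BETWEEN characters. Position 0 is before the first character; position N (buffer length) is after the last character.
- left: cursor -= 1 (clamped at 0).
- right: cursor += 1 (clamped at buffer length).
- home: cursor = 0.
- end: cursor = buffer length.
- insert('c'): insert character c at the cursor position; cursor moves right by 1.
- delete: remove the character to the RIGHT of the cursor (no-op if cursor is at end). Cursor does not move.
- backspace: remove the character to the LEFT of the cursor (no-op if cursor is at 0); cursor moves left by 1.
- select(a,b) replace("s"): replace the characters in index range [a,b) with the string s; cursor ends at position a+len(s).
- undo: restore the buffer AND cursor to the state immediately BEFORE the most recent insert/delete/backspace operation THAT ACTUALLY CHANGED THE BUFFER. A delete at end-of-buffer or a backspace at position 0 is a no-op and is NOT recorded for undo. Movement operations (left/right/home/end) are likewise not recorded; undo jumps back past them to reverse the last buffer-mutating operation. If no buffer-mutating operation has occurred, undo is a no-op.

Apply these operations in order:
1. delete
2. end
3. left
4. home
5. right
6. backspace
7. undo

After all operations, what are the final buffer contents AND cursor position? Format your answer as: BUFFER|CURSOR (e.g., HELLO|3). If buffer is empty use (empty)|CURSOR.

After op 1 (delete): buf='FPUA' cursor=0
After op 2 (end): buf='FPUA' cursor=4
After op 3 (left): buf='FPUA' cursor=3
After op 4 (home): buf='FPUA' cursor=0
After op 5 (right): buf='FPUA' cursor=1
After op 6 (backspace): buf='PUA' cursor=0
After op 7 (undo): buf='FPUA' cursor=1

Answer: FPUA|1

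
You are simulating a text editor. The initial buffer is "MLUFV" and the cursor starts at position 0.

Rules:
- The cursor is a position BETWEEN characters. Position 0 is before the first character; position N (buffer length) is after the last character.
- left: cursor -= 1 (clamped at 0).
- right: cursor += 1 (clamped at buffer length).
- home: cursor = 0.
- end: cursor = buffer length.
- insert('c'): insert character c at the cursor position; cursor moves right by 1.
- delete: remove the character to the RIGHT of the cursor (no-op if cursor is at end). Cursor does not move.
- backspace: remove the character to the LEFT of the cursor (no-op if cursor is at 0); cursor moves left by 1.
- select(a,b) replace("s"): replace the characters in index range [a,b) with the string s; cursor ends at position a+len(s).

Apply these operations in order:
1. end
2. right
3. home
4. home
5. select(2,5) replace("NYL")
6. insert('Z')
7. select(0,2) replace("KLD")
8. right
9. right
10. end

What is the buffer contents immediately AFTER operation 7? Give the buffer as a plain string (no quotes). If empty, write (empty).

Answer: KLDNYLZ

Derivation:
After op 1 (end): buf='MLUFV' cursor=5
After op 2 (right): buf='MLUFV' cursor=5
After op 3 (home): buf='MLUFV' cursor=0
After op 4 (home): buf='MLUFV' cursor=0
After op 5 (select(2,5) replace("NYL")): buf='MLNYL' cursor=5
After op 6 (insert('Z')): buf='MLNYLZ' cursor=6
After op 7 (select(0,2) replace("KLD")): buf='KLDNYLZ' cursor=3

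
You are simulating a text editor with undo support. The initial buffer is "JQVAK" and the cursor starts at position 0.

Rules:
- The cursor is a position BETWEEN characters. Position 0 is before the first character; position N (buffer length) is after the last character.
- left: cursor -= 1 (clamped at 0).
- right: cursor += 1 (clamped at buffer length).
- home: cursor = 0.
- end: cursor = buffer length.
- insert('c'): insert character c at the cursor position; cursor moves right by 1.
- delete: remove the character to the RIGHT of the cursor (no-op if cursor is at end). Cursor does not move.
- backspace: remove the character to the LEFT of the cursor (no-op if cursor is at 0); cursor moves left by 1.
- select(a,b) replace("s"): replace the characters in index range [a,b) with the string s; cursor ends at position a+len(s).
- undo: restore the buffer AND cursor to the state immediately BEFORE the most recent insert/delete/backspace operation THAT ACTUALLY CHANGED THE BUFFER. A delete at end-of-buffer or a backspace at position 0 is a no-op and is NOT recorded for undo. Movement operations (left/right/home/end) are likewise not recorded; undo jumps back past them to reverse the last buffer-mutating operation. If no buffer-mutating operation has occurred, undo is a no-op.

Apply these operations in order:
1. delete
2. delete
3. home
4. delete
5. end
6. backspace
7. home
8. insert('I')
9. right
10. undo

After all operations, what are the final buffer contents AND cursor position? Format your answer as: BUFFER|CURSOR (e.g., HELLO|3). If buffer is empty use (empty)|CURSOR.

Answer: A|0

Derivation:
After op 1 (delete): buf='QVAK' cursor=0
After op 2 (delete): buf='VAK' cursor=0
After op 3 (home): buf='VAK' cursor=0
After op 4 (delete): buf='AK' cursor=0
After op 5 (end): buf='AK' cursor=2
After op 6 (backspace): buf='A' cursor=1
After op 7 (home): buf='A' cursor=0
After op 8 (insert('I')): buf='IA' cursor=1
After op 9 (right): buf='IA' cursor=2
After op 10 (undo): buf='A' cursor=0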